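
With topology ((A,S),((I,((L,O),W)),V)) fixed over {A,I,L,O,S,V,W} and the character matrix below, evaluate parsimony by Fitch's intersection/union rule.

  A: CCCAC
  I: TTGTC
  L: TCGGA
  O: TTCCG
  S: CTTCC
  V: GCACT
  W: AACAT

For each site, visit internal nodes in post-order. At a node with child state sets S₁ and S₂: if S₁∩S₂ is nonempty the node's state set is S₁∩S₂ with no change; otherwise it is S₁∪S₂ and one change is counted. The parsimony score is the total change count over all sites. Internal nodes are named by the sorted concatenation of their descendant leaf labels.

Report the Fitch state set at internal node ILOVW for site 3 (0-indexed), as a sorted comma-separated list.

site 0, node AS: A={C} ∩ S={C} → {C} (+0)
site 0, node LO: L={T} ∩ O={T} → {T} (+0)
site 0, node LOW: LO={T} ∪ W={A} → {A,T} (+1)
site 0, node ILOW: I={T} ∩ LOW={A,T} → {T} (+0)
site 0, node ILOVW: ILOW={T} ∪ V={G} → {G,T} (+1)
site 0, node AILOSVW: AS={C} ∪ ILOVW={G,T} → {C,G,T} (+1)
site 1, node AS: A={C} ∪ S={T} → {C,T} (+1)
site 1, node LO: L={C} ∪ O={T} → {C,T} (+1)
site 1, node LOW: LO={C,T} ∪ W={A} → {A,C,T} (+1)
site 1, node ILOW: I={T} ∩ LOW={A,C,T} → {T} (+0)
site 1, node ILOVW: ILOW={T} ∪ V={C} → {C,T} (+1)
site 1, node AILOSVW: AS={C,T} ∩ ILOVW={C,T} → {C,T} (+0)
site 2, node AS: A={C} ∪ S={T} → {C,T} (+1)
site 2, node LO: L={G} ∪ O={C} → {C,G} (+1)
site 2, node LOW: LO={C,G} ∩ W={C} → {C} (+0)
site 2, node ILOW: I={G} ∪ LOW={C} → {C,G} (+1)
site 2, node ILOVW: ILOW={C,G} ∪ V={A} → {A,C,G} (+1)
site 2, node AILOSVW: AS={C,T} ∩ ILOVW={A,C,G} → {C} (+0)
site 3, node AS: A={A} ∪ S={C} → {A,C} (+1)
site 3, node LO: L={G} ∪ O={C} → {C,G} (+1)
site 3, node LOW: LO={C,G} ∪ W={A} → {A,C,G} (+1)
site 3, node ILOW: I={T} ∪ LOW={A,C,G} → {A,C,G,T} (+1)
site 3, node ILOVW: ILOW={A,C,G,T} ∩ V={C} → {C} (+0)
site 3, node AILOSVW: AS={A,C} ∩ ILOVW={C} → {C} (+0)
site 4, node AS: A={C} ∩ S={C} → {C} (+0)
site 4, node LO: L={A} ∪ O={G} → {A,G} (+1)
site 4, node LOW: LO={A,G} ∪ W={T} → {A,G,T} (+1)
site 4, node ILOW: I={C} ∪ LOW={A,G,T} → {A,C,G,T} (+1)
site 4, node ILOVW: ILOW={A,C,G,T} ∩ V={T} → {T} (+0)
site 4, node AILOSVW: AS={C} ∪ ILOVW={T} → {C,T} (+1)
per-site changes: [3, 4, 4, 4, 4]; total = 19

C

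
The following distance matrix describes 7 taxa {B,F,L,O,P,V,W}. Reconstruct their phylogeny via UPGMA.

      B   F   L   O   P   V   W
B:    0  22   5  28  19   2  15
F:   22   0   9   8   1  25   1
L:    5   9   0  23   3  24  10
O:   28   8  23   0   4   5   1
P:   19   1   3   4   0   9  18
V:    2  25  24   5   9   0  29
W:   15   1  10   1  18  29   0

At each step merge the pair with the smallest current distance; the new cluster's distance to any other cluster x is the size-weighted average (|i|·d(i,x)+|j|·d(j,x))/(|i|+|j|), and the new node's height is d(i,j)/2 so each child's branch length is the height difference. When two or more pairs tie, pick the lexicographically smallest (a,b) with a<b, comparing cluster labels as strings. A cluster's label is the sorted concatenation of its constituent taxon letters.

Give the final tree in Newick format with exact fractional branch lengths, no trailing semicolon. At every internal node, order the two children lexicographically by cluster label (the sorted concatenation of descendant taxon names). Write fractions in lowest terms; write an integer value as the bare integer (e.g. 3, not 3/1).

1. join F+P (d=1) ⇒ FP; edges |F|=1/2, |P|=1/2
  updated: d(B,FP)=41/2, d(FP,L)=6, d(FP,O)=6, d(FP,V)=17, d(FP,W)=19/2
2. join O+W (d=1) ⇒ OW; edges |O|=1/2, |W|=1/2
  updated: d(B,OW)=43/2, d(FP,OW)=31/4, d(L,OW)=33/2, d(OW,V)=17
3. join B+V (d=2) ⇒ BV; edges |B|=1, |V|=1
  updated: d(BV,FP)=75/4, d(BV,L)=29/2, d(BV,OW)=77/4
4. join FP+L (d=6) ⇒ FLP; edges |FP|=5/2, |L|=3
  updated: d(BV,FLP)=52/3, d(FLP,OW)=32/3
5. join FLP+OW (d=32/3) ⇒ FLOPW; edges |FLP|=7/3, |OW|=29/6
  updated: d(BV,FLOPW)=181/10
6. join BV+FLOPW (d=181/10) ⇒ BFLOPVW; edges |BV|=161/20, |FLOPW|=223/60
final tree: ((B:1,V:1):161/20,(((F:1/2,P:1/2):5/2,L:3):7/3,(O:1/2,W:1/2):29/6):223/60)
total length: 853/30

((B:1,V:1):161/20,(((F:1/2,P:1/2):5/2,L:3):7/3,(O:1/2,W:1/2):29/6):223/60)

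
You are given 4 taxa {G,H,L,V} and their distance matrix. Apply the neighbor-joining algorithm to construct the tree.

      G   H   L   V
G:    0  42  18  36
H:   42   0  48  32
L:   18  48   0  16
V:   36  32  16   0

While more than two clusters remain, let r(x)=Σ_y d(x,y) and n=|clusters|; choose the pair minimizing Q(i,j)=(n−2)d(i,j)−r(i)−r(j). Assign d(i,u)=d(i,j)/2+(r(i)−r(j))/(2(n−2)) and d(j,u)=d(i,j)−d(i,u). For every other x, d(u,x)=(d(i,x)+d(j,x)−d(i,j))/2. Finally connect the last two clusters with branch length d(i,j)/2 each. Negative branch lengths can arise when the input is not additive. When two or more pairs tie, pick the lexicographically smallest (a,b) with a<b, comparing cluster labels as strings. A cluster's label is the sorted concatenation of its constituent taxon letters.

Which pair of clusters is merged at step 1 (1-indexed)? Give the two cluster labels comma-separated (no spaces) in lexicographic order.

G,L

1. join G+L (d=18, Q=-142) ⇒ GL; edges |G|=25/2, |L|=11/2
  updated: d(GL,H)=36, d(GL,V)=17
2. join GL+H (d=36, Q=-85) ⇒ GHL; edges |GL|=21/2, |H|=51/2
  updated: d(GHL,V)=13/2
3. join GHL+V (d=13/2) ⇒ GHLV; edges |GHL|=13/4, |V|=13/4
final tree: (((G:25/2,L:11/2):21/2,H:51/2):13/4,V:13/4)
total length: 121/2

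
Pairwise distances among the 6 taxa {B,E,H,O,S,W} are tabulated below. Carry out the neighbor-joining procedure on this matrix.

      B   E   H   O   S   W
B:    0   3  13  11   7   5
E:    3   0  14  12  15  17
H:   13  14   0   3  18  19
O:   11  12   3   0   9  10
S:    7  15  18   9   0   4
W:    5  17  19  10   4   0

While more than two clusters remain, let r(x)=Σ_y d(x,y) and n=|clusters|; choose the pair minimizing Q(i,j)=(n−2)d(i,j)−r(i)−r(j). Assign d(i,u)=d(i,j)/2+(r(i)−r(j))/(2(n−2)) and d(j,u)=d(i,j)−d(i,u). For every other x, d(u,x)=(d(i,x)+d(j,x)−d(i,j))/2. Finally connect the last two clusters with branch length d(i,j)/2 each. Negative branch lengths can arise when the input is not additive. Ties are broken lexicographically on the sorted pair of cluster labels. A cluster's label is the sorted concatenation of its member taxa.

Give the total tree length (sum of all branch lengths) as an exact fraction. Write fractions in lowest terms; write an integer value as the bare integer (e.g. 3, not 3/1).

1. join H+O (d=3, Q=-100) ⇒ HO; edges |H|=17/4, |O|=-5/4
  updated: d(B,HO)=21/2, d(E,HO)=23/2, d(HO,S)=12, d(HO,W)=13
2. join S+W (d=4, Q=-65) ⇒ SW; edges |S|=11/6, |W|=13/6
  updated: d(B,SW)=4, d(E,SW)=14, d(HO,SW)=21/2
3. join B+E (d=3, Q=-40) ⇒ BE; edges |B|=-5/4, |E|=17/4
  updated: d(BE,HO)=19/2, d(BE,SW)=15/2
4. join BE+HO (d=19/2, Q=-55/2) ⇒ BEHO; edges |BE|=13/4, |HO|=25/4
  updated: d(BEHO,SW)=17/4
5. join BEHO+SW (d=17/4) ⇒ BEHOSW; edges |BEHO|=17/8, |SW|=17/8
final tree: (((B:-5/4,E:17/4):13/4,(H:17/4,O:-5/4):25/4):17/8,(S:11/6,W:13/6):17/8)
total length: 95/4

95/4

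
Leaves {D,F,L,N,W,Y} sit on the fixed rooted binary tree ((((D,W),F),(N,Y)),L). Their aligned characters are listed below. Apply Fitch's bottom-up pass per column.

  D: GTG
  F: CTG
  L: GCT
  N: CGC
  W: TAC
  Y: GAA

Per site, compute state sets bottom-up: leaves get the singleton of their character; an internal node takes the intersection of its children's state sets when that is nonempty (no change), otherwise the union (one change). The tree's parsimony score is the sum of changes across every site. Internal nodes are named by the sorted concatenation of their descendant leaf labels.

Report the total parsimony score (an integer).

site 0, node DW: D={G} ∪ W={T} → {G,T} (+1)
site 0, node DFW: DW={G,T} ∪ F={C} → {C,G,T} (+1)
site 0, node NY: N={C} ∪ Y={G} → {C,G} (+1)
site 0, node DFNWY: DFW={C,G,T} ∩ NY={C,G} → {C,G} (+0)
site 0, node DFLNWY: DFNWY={C,G} ∩ L={G} → {G} (+0)
site 1, node DW: D={T} ∪ W={A} → {A,T} (+1)
site 1, node DFW: DW={A,T} ∩ F={T} → {T} (+0)
site 1, node NY: N={G} ∪ Y={A} → {A,G} (+1)
site 1, node DFNWY: DFW={T} ∪ NY={A,G} → {A,G,T} (+1)
site 1, node DFLNWY: DFNWY={A,G,T} ∪ L={C} → {A,C,G,T} (+1)
site 2, node DW: D={G} ∪ W={C} → {C,G} (+1)
site 2, node DFW: DW={C,G} ∩ F={G} → {G} (+0)
site 2, node NY: N={C} ∪ Y={A} → {A,C} (+1)
site 2, node DFNWY: DFW={G} ∪ NY={A,C} → {A,C,G} (+1)
site 2, node DFLNWY: DFNWY={A,C,G} ∪ L={T} → {A,C,G,T} (+1)
per-site changes: [3, 4, 4]; total = 11

11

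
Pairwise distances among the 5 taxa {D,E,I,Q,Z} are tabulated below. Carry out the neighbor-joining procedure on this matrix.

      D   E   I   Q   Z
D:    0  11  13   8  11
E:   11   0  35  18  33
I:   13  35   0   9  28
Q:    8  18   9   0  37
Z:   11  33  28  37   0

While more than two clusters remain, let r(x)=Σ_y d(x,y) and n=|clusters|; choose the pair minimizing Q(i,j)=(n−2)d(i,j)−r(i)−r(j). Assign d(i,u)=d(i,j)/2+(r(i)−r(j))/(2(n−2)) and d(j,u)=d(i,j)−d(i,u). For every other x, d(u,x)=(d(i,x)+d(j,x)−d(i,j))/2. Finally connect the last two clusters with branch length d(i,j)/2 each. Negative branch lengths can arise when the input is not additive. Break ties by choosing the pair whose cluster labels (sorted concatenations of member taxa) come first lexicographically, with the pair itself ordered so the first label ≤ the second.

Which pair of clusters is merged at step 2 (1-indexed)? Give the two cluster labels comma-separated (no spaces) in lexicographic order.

D,Z

step 1: merge (I,Q) at d=9, Q=-130; branch lengths I→20/3, Q→7/3; new cluster IQ
  updated: d(D,IQ)=6, d(E,IQ)=22, d(IQ,Z)=28
step 2: merge (D,Z) at d=11, Q=-78; branch lengths D→-11/2, Z→33/2; new cluster DZ
  updated: d(DZ,E)=33/2, d(DZ,IQ)=23/2
step 3: merge (DZ,E) at d=33/2, Q=-50; branch lengths DZ→3, E→27/2; new cluster DEZ
  updated: d(DEZ,IQ)=17/2
step 4: merge (DEZ,IQ) at d=17/2; branch lengths DEZ→17/4, IQ→17/4; new cluster DEIQZ
final tree: (((D:-11/2,Z:33/2):3,E:27/2):17/4,(I:20/3,Q:7/3):17/4)
total length: 45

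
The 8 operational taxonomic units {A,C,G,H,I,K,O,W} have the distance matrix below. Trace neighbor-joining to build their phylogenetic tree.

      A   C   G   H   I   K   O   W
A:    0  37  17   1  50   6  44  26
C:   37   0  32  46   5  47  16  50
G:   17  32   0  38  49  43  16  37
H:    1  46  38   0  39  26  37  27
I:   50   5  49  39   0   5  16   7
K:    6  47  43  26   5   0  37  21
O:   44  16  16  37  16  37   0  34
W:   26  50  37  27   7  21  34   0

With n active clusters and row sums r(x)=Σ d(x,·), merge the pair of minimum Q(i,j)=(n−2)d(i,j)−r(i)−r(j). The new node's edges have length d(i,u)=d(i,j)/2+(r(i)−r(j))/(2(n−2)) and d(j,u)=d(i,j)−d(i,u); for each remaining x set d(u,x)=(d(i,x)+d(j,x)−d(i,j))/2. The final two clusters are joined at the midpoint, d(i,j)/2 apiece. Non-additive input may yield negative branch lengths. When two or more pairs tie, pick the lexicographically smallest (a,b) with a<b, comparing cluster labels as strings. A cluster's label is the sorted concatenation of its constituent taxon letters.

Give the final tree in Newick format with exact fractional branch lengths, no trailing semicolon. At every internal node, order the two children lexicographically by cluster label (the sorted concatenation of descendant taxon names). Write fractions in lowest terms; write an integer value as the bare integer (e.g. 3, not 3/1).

((((A:-9/4,H:13/4):41/4,K:21/4):23/4,((C:9,I:-4):77/8,(G:169/16,O:87/16):65/8):63/8):5,W:5)

iteration 1: select A,H (d=1, Q=-389); attach at lengths (-9/4, 13/4); label the merged cluster AH
  updated: d(AH,C)=41, d(AH,G)=27, d(AH,I)=44, d(AH,K)=31/2, d(AH,O)=40, d(AH,W)=26
iteration 2: select C,I (d=5, Q=-292); attach at lengths (9, -4); label the merged cluster CI
  updated: d(AH,CI)=40, d(CI,G)=38, d(CI,K)=47/2, d(CI,O)=27/2, d(CI,W)=26
iteration 3: select G,O (d=16, Q=-475/2); attach at lengths (169/16, 87/16); label the merged cluster GO
  updated: d(AH,GO)=51/2, d(CI,GO)=71/4, d(GO,K)=32, d(GO,W)=55/2
iteration 4: select CI,GO (d=71/4, Q=-627/4); attach at lengths (77/8, 65/8); label the merged cluster CGIO
  updated: d(AH,CGIO)=191/8, d(CGIO,K)=151/8, d(CGIO,W)=143/8
iteration 5: select AH,K (d=31/2, Q=-359/4); attach at lengths (41/4, 21/4); label the merged cluster AHK
  updated: d(AHK,CGIO)=109/8, d(AHK,W)=63/4
iteration 6: select AHK,CGIO (d=109/8, Q=-189/4); attach at lengths (23/4, 63/8); label the merged cluster ACGHIKO
  updated: d(ACGHIKO,W)=10
iteration 7: select ACGHIKO,W (d=10); attach at lengths (5, 5); label the merged cluster ACGHIKOW
final tree: ((((A:-9/4,H:13/4):41/4,K:21/4):23/4,((C:9,I:-4):77/8,(G:169/16,O:87/16):65/8):63/8):5,W:5)
total length: 631/8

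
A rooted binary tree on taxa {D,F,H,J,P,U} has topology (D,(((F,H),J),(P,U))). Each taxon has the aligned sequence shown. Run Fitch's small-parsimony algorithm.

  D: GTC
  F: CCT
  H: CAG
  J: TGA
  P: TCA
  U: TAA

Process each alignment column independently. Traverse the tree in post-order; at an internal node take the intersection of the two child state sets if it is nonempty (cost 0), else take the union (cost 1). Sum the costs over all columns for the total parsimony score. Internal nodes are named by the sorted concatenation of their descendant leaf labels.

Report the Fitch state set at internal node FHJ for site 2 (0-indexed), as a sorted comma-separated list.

FH@0: {C} ∩ {C} = {C} (intersection, +0)
FHJ@0: {C} ∪ {T} = {C,T} (union, +1)
PU@0: {T} ∩ {T} = {T} (intersection, +0)
FHJPU@0: {C,T} ∩ {T} = {T} (intersection, +0)
DFHJPU@0: {G} ∪ {T} = {G,T} (union, +1)
FH@1: {C} ∪ {A} = {A,C} (union, +1)
FHJ@1: {A,C} ∪ {G} = {A,C,G} (union, +1)
PU@1: {C} ∪ {A} = {A,C} (union, +1)
FHJPU@1: {A,C,G} ∩ {A,C} = {A,C} (intersection, +0)
DFHJPU@1: {T} ∪ {A,C} = {A,C,T} (union, +1)
FH@2: {T} ∪ {G} = {G,T} (union, +1)
FHJ@2: {G,T} ∪ {A} = {A,G,T} (union, +1)
PU@2: {A} ∩ {A} = {A} (intersection, +0)
FHJPU@2: {A,G,T} ∩ {A} = {A} (intersection, +0)
DFHJPU@2: {C} ∪ {A} = {A,C} (union, +1)
per-site changes: [2, 4, 3]; total = 9

A,G,T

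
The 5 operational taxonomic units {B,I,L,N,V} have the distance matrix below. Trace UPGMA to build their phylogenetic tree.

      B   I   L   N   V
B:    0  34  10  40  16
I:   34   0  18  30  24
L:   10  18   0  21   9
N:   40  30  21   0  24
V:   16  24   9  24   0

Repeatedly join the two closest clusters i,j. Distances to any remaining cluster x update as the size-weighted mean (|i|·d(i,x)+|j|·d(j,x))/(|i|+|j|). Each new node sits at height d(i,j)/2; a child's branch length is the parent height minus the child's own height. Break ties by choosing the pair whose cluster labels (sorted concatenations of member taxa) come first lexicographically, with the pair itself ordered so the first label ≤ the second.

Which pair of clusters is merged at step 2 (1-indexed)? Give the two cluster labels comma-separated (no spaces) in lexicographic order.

B,LV

1. join L+V (d=9) ⇒ LV; edges |L|=9/2, |V|=9/2
  updated: d(B,LV)=13, d(I,LV)=21, d(LV,N)=45/2
2. join B+LV (d=13) ⇒ BLV; edges |B|=13/2, |LV|=2
  updated: d(BLV,I)=76/3, d(BLV,N)=85/3
3. join BLV+I (d=76/3) ⇒ BILV; edges |BLV|=37/6, |I|=38/3
  updated: d(BILV,N)=115/4
4. join BILV+N (d=115/4) ⇒ BILNV; edges |BILV|=41/24, |N|=115/8
final tree: (((B:13/2,(L:9/2,V:9/2):2):37/6,I:38/3):41/24,N:115/8)
total length: 629/12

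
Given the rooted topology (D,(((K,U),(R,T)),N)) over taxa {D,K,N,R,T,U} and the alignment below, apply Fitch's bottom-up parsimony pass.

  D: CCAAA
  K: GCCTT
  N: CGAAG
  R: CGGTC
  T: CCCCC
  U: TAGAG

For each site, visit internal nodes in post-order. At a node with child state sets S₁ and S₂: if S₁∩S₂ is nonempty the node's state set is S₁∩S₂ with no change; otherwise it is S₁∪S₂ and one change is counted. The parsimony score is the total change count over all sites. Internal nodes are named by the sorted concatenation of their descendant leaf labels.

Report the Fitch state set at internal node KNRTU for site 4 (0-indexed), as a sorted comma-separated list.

G

[col 0] KU: children K:{G}, U:{T} ∪→ {G,T}; cost 1
[col 0] RT: children R:{C}, T:{C} ∩→ {C}; cost 0
[col 0] KRTU: children KU:{G,T}, RT:{C} ∪→ {C,G,T}; cost 1
[col 0] KNRTU: children KRTU:{C,G,T}, N:{C} ∩→ {C}; cost 0
[col 0] DKNRTU: children D:{C}, KNRTU:{C} ∩→ {C}; cost 0
[col 1] KU: children K:{C}, U:{A} ∪→ {A,C}; cost 1
[col 1] RT: children R:{G}, T:{C} ∪→ {C,G}; cost 1
[col 1] KRTU: children KU:{A,C}, RT:{C,G} ∩→ {C}; cost 0
[col 1] KNRTU: children KRTU:{C}, N:{G} ∪→ {C,G}; cost 1
[col 1] DKNRTU: children D:{C}, KNRTU:{C,G} ∩→ {C}; cost 0
[col 2] KU: children K:{C}, U:{G} ∪→ {C,G}; cost 1
[col 2] RT: children R:{G}, T:{C} ∪→ {C,G}; cost 1
[col 2] KRTU: children KU:{C,G}, RT:{C,G} ∩→ {C,G}; cost 0
[col 2] KNRTU: children KRTU:{C,G}, N:{A} ∪→ {A,C,G}; cost 1
[col 2] DKNRTU: children D:{A}, KNRTU:{A,C,G} ∩→ {A}; cost 0
[col 3] KU: children K:{T}, U:{A} ∪→ {A,T}; cost 1
[col 3] RT: children R:{T}, T:{C} ∪→ {C,T}; cost 1
[col 3] KRTU: children KU:{A,T}, RT:{C,T} ∩→ {T}; cost 0
[col 3] KNRTU: children KRTU:{T}, N:{A} ∪→ {A,T}; cost 1
[col 3] DKNRTU: children D:{A}, KNRTU:{A,T} ∩→ {A}; cost 0
[col 4] KU: children K:{T}, U:{G} ∪→ {G,T}; cost 1
[col 4] RT: children R:{C}, T:{C} ∩→ {C}; cost 0
[col 4] KRTU: children KU:{G,T}, RT:{C} ∪→ {C,G,T}; cost 1
[col 4] KNRTU: children KRTU:{C,G,T}, N:{G} ∩→ {G}; cost 0
[col 4] DKNRTU: children D:{A}, KNRTU:{G} ∪→ {A,G}; cost 1
per-site changes: [2, 3, 3, 3, 3]; total = 14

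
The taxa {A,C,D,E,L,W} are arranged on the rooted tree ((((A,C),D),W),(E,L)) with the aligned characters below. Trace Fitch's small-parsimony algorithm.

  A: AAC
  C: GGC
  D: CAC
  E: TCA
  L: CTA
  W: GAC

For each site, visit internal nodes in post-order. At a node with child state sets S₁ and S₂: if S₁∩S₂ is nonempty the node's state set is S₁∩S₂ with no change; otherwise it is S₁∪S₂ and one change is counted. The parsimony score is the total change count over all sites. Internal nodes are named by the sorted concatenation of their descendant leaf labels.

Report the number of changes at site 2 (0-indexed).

AC@0: {A} ∪ {G} = {A,G} (union, +1)
ACD@0: {A,G} ∪ {C} = {A,C,G} (union, +1)
ACDW@0: {A,C,G} ∩ {G} = {G} (intersection, +0)
EL@0: {T} ∪ {C} = {C,T} (union, +1)
ACDELW@0: {G} ∪ {C,T} = {C,G,T} (union, +1)
AC@1: {A} ∪ {G} = {A,G} (union, +1)
ACD@1: {A,G} ∩ {A} = {A} (intersection, +0)
ACDW@1: {A} ∩ {A} = {A} (intersection, +0)
EL@1: {C} ∪ {T} = {C,T} (union, +1)
ACDELW@1: {A} ∪ {C,T} = {A,C,T} (union, +1)
AC@2: {C} ∩ {C} = {C} (intersection, +0)
ACD@2: {C} ∩ {C} = {C} (intersection, +0)
ACDW@2: {C} ∩ {C} = {C} (intersection, +0)
EL@2: {A} ∩ {A} = {A} (intersection, +0)
ACDELW@2: {C} ∪ {A} = {A,C} (union, +1)
per-site changes: [4, 3, 1]; total = 8

1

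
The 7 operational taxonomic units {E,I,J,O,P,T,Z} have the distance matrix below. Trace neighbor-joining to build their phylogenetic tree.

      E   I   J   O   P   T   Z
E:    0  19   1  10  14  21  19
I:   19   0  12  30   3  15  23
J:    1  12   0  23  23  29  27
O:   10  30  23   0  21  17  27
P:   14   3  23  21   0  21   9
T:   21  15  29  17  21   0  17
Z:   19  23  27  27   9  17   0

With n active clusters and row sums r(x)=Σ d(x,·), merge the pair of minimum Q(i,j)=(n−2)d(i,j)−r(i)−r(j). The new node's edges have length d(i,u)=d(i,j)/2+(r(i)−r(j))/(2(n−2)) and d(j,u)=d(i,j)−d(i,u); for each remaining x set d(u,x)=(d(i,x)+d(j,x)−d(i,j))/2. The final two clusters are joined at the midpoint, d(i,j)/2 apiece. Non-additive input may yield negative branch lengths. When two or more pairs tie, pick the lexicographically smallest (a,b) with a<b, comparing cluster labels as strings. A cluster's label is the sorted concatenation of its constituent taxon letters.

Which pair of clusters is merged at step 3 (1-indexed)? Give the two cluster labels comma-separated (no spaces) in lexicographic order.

EJ,O

1. join E+J (d=1, Q=-194) ⇒ EJ; edges |E|=-13/5, |J|=18/5
  updated: d(EJ,I)=15, d(EJ,O)=16, d(EJ,P)=18, d(EJ,T)=49/2, d(EJ,Z)=45/2
2. join I+P (d=3, Q=-146) ⇒ IP; edges |I|=13/4, |P|=-1/4
  updated: d(EJ,IP)=15, d(IP,O)=24, d(IP,T)=33/2, d(IP,Z)=29/2
3. join EJ+O (d=16, Q=-114) ⇒ EJO; edges |EJ|=7, |O|=9
  updated: d(EJO,IP)=23/2, d(EJO,T)=51/4, d(EJO,Z)=67/4
4. join EJO+T (d=51/4, Q=-247/4) ⇒ EJOT; edges |EJO|=81/16, |T|=123/16
  updated: d(EJOT,IP)=61/8, d(EJOT,Z)=21/2
5. join EJOT+IP (d=61/8, Q=-261/8) ⇒ EIJOPT; edges |EJOT|=29/16, |IP|=93/16
  updated: d(EIJOPT,Z)=139/16
6. join EIJOPT+Z (d=139/16) ⇒ EIJOPTZ; edges |EIJOPT|=139/32, |Z|=139/32
final tree: (((((E:-13/5,J:18/5):7,O:9):81/16,T:123/16):29/16,(I:13/4,P:-1/4):93/16):139/32,Z:139/32)
total length: 785/16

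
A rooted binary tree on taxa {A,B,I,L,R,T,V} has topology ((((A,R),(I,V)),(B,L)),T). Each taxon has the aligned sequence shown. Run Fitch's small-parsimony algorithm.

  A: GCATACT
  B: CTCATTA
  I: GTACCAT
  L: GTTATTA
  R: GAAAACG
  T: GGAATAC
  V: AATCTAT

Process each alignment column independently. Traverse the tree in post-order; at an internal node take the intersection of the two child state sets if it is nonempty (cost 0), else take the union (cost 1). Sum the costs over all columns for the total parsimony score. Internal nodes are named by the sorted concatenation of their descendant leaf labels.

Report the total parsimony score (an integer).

AR@0: {G} ∩ {G} = {G} (intersection, +0)
IV@0: {G} ∪ {A} = {A,G} (union, +1)
AIRV@0: {G} ∩ {A,G} = {G} (intersection, +0)
BL@0: {C} ∪ {G} = {C,G} (union, +1)
ABILRV@0: {G} ∩ {C,G} = {G} (intersection, +0)
ABILRTV@0: {G} ∩ {G} = {G} (intersection, +0)
AR@1: {C} ∪ {A} = {A,C} (union, +1)
IV@1: {T} ∪ {A} = {A,T} (union, +1)
AIRV@1: {A,C} ∩ {A,T} = {A} (intersection, +0)
BL@1: {T} ∩ {T} = {T} (intersection, +0)
ABILRV@1: {A} ∪ {T} = {A,T} (union, +1)
ABILRTV@1: {A,T} ∪ {G} = {A,G,T} (union, +1)
AR@2: {A} ∩ {A} = {A} (intersection, +0)
IV@2: {A} ∪ {T} = {A,T} (union, +1)
AIRV@2: {A} ∩ {A,T} = {A} (intersection, +0)
BL@2: {C} ∪ {T} = {C,T} (union, +1)
ABILRV@2: {A} ∪ {C,T} = {A,C,T} (union, +1)
ABILRTV@2: {A,C,T} ∩ {A} = {A} (intersection, +0)
AR@3: {T} ∪ {A} = {A,T} (union, +1)
IV@3: {C} ∩ {C} = {C} (intersection, +0)
AIRV@3: {A,T} ∪ {C} = {A,C,T} (union, +1)
BL@3: {A} ∩ {A} = {A} (intersection, +0)
ABILRV@3: {A,C,T} ∩ {A} = {A} (intersection, +0)
ABILRTV@3: {A} ∩ {A} = {A} (intersection, +0)
AR@4: {A} ∩ {A} = {A} (intersection, +0)
IV@4: {C} ∪ {T} = {C,T} (union, +1)
AIRV@4: {A} ∪ {C,T} = {A,C,T} (union, +1)
BL@4: {T} ∩ {T} = {T} (intersection, +0)
ABILRV@4: {A,C,T} ∩ {T} = {T} (intersection, +0)
ABILRTV@4: {T} ∩ {T} = {T} (intersection, +0)
AR@5: {C} ∩ {C} = {C} (intersection, +0)
IV@5: {A} ∩ {A} = {A} (intersection, +0)
AIRV@5: {C} ∪ {A} = {A,C} (union, +1)
BL@5: {T} ∩ {T} = {T} (intersection, +0)
ABILRV@5: {A,C} ∪ {T} = {A,C,T} (union, +1)
ABILRTV@5: {A,C,T} ∩ {A} = {A} (intersection, +0)
AR@6: {T} ∪ {G} = {G,T} (union, +1)
IV@6: {T} ∩ {T} = {T} (intersection, +0)
AIRV@6: {G,T} ∩ {T} = {T} (intersection, +0)
BL@6: {A} ∩ {A} = {A} (intersection, +0)
ABILRV@6: {T} ∪ {A} = {A,T} (union, +1)
ABILRTV@6: {A,T} ∪ {C} = {A,C,T} (union, +1)
per-site changes: [2, 4, 3, 2, 2, 2, 3]; total = 18

18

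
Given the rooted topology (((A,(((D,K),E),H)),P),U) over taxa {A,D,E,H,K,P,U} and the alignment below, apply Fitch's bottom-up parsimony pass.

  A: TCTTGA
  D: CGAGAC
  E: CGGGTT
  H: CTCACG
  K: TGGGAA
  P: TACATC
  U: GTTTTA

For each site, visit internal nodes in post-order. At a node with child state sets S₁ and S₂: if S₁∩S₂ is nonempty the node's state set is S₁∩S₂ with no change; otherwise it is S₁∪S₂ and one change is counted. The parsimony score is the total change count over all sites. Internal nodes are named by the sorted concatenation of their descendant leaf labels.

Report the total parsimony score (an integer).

20

[col 0] DK: children D:{C}, K:{T} ∪→ {C,T}; cost 1
[col 0] DEK: children DK:{C,T}, E:{C} ∩→ {C}; cost 0
[col 0] DEHK: children DEK:{C}, H:{C} ∩→ {C}; cost 0
[col 0] ADEHK: children A:{T}, DEHK:{C} ∪→ {C,T}; cost 1
[col 0] ADEHKP: children ADEHK:{C,T}, P:{T} ∩→ {T}; cost 0
[col 0] ADEHKPU: children ADEHKP:{T}, U:{G} ∪→ {G,T}; cost 1
[col 1] DK: children D:{G}, K:{G} ∩→ {G}; cost 0
[col 1] DEK: children DK:{G}, E:{G} ∩→ {G}; cost 0
[col 1] DEHK: children DEK:{G}, H:{T} ∪→ {G,T}; cost 1
[col 1] ADEHK: children A:{C}, DEHK:{G,T} ∪→ {C,G,T}; cost 1
[col 1] ADEHKP: children ADEHK:{C,G,T}, P:{A} ∪→ {A,C,G,T}; cost 1
[col 1] ADEHKPU: children ADEHKP:{A,C,G,T}, U:{T} ∩→ {T}; cost 0
[col 2] DK: children D:{A}, K:{G} ∪→ {A,G}; cost 1
[col 2] DEK: children DK:{A,G}, E:{G} ∩→ {G}; cost 0
[col 2] DEHK: children DEK:{G}, H:{C} ∪→ {C,G}; cost 1
[col 2] ADEHK: children A:{T}, DEHK:{C,G} ∪→ {C,G,T}; cost 1
[col 2] ADEHKP: children ADEHK:{C,G,T}, P:{C} ∩→ {C}; cost 0
[col 2] ADEHKPU: children ADEHKP:{C}, U:{T} ∪→ {C,T}; cost 1
[col 3] DK: children D:{G}, K:{G} ∩→ {G}; cost 0
[col 3] DEK: children DK:{G}, E:{G} ∩→ {G}; cost 0
[col 3] DEHK: children DEK:{G}, H:{A} ∪→ {A,G}; cost 1
[col 3] ADEHK: children A:{T}, DEHK:{A,G} ∪→ {A,G,T}; cost 1
[col 3] ADEHKP: children ADEHK:{A,G,T}, P:{A} ∩→ {A}; cost 0
[col 3] ADEHKPU: children ADEHKP:{A}, U:{T} ∪→ {A,T}; cost 1
[col 4] DK: children D:{A}, K:{A} ∩→ {A}; cost 0
[col 4] DEK: children DK:{A}, E:{T} ∪→ {A,T}; cost 1
[col 4] DEHK: children DEK:{A,T}, H:{C} ∪→ {A,C,T}; cost 1
[col 4] ADEHK: children A:{G}, DEHK:{A,C,T} ∪→ {A,C,G,T}; cost 1
[col 4] ADEHKP: children ADEHK:{A,C,G,T}, P:{T} ∩→ {T}; cost 0
[col 4] ADEHKPU: children ADEHKP:{T}, U:{T} ∩→ {T}; cost 0
[col 5] DK: children D:{C}, K:{A} ∪→ {A,C}; cost 1
[col 5] DEK: children DK:{A,C}, E:{T} ∪→ {A,C,T}; cost 1
[col 5] DEHK: children DEK:{A,C,T}, H:{G} ∪→ {A,C,G,T}; cost 1
[col 5] ADEHK: children A:{A}, DEHK:{A,C,G,T} ∩→ {A}; cost 0
[col 5] ADEHKP: children ADEHK:{A}, P:{C} ∪→ {A,C}; cost 1
[col 5] ADEHKPU: children ADEHKP:{A,C}, U:{A} ∩→ {A}; cost 0
per-site changes: [3, 3, 4, 3, 3, 4]; total = 20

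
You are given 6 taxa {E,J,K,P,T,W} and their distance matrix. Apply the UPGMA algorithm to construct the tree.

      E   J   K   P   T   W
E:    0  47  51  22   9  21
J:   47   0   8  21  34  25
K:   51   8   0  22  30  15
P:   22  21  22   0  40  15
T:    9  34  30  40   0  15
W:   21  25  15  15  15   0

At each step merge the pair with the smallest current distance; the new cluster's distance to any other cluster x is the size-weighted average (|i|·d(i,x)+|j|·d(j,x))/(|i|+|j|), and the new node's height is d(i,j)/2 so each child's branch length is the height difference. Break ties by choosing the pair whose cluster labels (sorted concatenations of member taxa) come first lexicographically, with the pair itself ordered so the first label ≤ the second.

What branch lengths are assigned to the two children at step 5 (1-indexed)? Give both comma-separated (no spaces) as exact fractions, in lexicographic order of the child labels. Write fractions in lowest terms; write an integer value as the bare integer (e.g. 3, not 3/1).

step 1: merge (J,K) at d=8; branch lengths J→4, K→4; new cluster JK
  updated: d(E,JK)=49, d(JK,P)=43/2, d(JK,T)=32, d(JK,W)=20
step 2: merge (E,T) at d=9; branch lengths E→9/2, T→9/2; new cluster ET
  updated: d(ET,JK)=81/2, d(ET,P)=31, d(ET,W)=18
step 3: merge (P,W) at d=15; branch lengths P→15/2, W→15/2; new cluster PW
  updated: d(ET,PW)=49/2, d(JK,PW)=83/4
step 4: merge (JK,PW) at d=83/4; branch lengths JK→51/8, PW→23/8; new cluster JKPW
  updated: d(ET,JKPW)=65/2
step 5: merge (ET,JKPW) at d=65/2; branch lengths ET→47/4, JKPW→47/8; new cluster EJKPTW
final tree: ((E:9/2,T:9/2):47/4,((J:4,K:4):51/8,(P:15/2,W:15/2):23/8):47/8)
total length: 471/8

47/4,47/8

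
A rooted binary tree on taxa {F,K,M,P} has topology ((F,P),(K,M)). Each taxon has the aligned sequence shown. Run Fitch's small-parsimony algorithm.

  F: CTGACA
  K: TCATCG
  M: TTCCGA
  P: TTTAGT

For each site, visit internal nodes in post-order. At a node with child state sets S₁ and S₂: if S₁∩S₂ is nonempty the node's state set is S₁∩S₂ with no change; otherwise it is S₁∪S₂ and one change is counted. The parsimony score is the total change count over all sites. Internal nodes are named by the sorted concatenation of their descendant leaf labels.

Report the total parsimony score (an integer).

site 0, node FP: F={C} ∪ P={T} → {C,T} (+1)
site 0, node KM: K={T} ∩ M={T} → {T} (+0)
site 0, node FKMP: FP={C,T} ∩ KM={T} → {T} (+0)
site 1, node FP: F={T} ∩ P={T} → {T} (+0)
site 1, node KM: K={C} ∪ M={T} → {C,T} (+1)
site 1, node FKMP: FP={T} ∩ KM={C,T} → {T} (+0)
site 2, node FP: F={G} ∪ P={T} → {G,T} (+1)
site 2, node KM: K={A} ∪ M={C} → {A,C} (+1)
site 2, node FKMP: FP={G,T} ∪ KM={A,C} → {A,C,G,T} (+1)
site 3, node FP: F={A} ∩ P={A} → {A} (+0)
site 3, node KM: K={T} ∪ M={C} → {C,T} (+1)
site 3, node FKMP: FP={A} ∪ KM={C,T} → {A,C,T} (+1)
site 4, node FP: F={C} ∪ P={G} → {C,G} (+1)
site 4, node KM: K={C} ∪ M={G} → {C,G} (+1)
site 4, node FKMP: FP={C,G} ∩ KM={C,G} → {C,G} (+0)
site 5, node FP: F={A} ∪ P={T} → {A,T} (+1)
site 5, node KM: K={G} ∪ M={A} → {A,G} (+1)
site 5, node FKMP: FP={A,T} ∩ KM={A,G} → {A} (+0)
per-site changes: [1, 1, 3, 2, 2, 2]; total = 11

11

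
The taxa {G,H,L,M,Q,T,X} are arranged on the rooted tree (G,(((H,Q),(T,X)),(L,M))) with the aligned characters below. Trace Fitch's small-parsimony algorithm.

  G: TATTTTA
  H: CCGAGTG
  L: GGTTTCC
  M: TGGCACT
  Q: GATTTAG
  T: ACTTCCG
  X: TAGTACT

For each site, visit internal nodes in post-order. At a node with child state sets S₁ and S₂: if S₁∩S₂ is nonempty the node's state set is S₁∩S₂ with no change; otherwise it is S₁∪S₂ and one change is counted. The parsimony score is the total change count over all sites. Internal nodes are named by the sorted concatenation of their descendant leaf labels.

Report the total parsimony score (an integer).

site 0, node HQ: H={C} ∪ Q={G} → {C,G} (+1)
site 0, node TX: T={A} ∪ X={T} → {A,T} (+1)
site 0, node HQTX: HQ={C,G} ∪ TX={A,T} → {A,C,G,T} (+1)
site 0, node LM: L={G} ∪ M={T} → {G,T} (+1)
site 0, node HLMQTX: HQTX={A,C,G,T} ∩ LM={G,T} → {G,T} (+0)
site 0, node GHLMQTX: G={T} ∩ HLMQTX={G,T} → {T} (+0)
site 1, node HQ: H={C} ∪ Q={A} → {A,C} (+1)
site 1, node TX: T={C} ∪ X={A} → {A,C} (+1)
site 1, node HQTX: HQ={A,C} ∩ TX={A,C} → {A,C} (+0)
site 1, node LM: L={G} ∩ M={G} → {G} (+0)
site 1, node HLMQTX: HQTX={A,C} ∪ LM={G} → {A,C,G} (+1)
site 1, node GHLMQTX: G={A} ∩ HLMQTX={A,C,G} → {A} (+0)
site 2, node HQ: H={G} ∪ Q={T} → {G,T} (+1)
site 2, node TX: T={T} ∪ X={G} → {G,T} (+1)
site 2, node HQTX: HQ={G,T} ∩ TX={G,T} → {G,T} (+0)
site 2, node LM: L={T} ∪ M={G} → {G,T} (+1)
site 2, node HLMQTX: HQTX={G,T} ∩ LM={G,T} → {G,T} (+0)
site 2, node GHLMQTX: G={T} ∩ HLMQTX={G,T} → {T} (+0)
site 3, node HQ: H={A} ∪ Q={T} → {A,T} (+1)
site 3, node TX: T={T} ∩ X={T} → {T} (+0)
site 3, node HQTX: HQ={A,T} ∩ TX={T} → {T} (+0)
site 3, node LM: L={T} ∪ M={C} → {C,T} (+1)
site 3, node HLMQTX: HQTX={T} ∩ LM={C,T} → {T} (+0)
site 3, node GHLMQTX: G={T} ∩ HLMQTX={T} → {T} (+0)
site 4, node HQ: H={G} ∪ Q={T} → {G,T} (+1)
site 4, node TX: T={C} ∪ X={A} → {A,C} (+1)
site 4, node HQTX: HQ={G,T} ∪ TX={A,C} → {A,C,G,T} (+1)
site 4, node LM: L={T} ∪ M={A} → {A,T} (+1)
site 4, node HLMQTX: HQTX={A,C,G,T} ∩ LM={A,T} → {A,T} (+0)
site 4, node GHLMQTX: G={T} ∩ HLMQTX={A,T} → {T} (+0)
site 5, node HQ: H={T} ∪ Q={A} → {A,T} (+1)
site 5, node TX: T={C} ∩ X={C} → {C} (+0)
site 5, node HQTX: HQ={A,T} ∪ TX={C} → {A,C,T} (+1)
site 5, node LM: L={C} ∩ M={C} → {C} (+0)
site 5, node HLMQTX: HQTX={A,C,T} ∩ LM={C} → {C} (+0)
site 5, node GHLMQTX: G={T} ∪ HLMQTX={C} → {C,T} (+1)
site 6, node HQ: H={G} ∩ Q={G} → {G} (+0)
site 6, node TX: T={G} ∪ X={T} → {G,T} (+1)
site 6, node HQTX: HQ={G} ∩ TX={G,T} → {G} (+0)
site 6, node LM: L={C} ∪ M={T} → {C,T} (+1)
site 6, node HLMQTX: HQTX={G} ∪ LM={C,T} → {C,G,T} (+1)
site 6, node GHLMQTX: G={A} ∪ HLMQTX={C,G,T} → {A,C,G,T} (+1)
per-site changes: [4, 3, 3, 2, 4, 3, 4]; total = 23

23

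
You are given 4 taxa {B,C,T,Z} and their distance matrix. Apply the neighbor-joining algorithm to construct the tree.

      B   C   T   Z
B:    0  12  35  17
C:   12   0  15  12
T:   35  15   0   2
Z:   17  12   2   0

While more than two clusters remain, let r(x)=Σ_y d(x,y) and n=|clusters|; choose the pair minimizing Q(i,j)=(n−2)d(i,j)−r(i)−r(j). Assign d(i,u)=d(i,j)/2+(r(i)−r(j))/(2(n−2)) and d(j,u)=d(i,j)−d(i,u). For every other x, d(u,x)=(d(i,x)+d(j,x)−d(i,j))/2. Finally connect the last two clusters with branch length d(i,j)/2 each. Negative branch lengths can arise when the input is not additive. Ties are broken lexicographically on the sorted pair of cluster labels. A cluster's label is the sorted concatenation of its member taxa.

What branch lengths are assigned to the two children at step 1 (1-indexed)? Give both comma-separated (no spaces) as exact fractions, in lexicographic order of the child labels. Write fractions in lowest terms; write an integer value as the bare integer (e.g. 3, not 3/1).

iteration 1: select B,C (d=12, Q=-79); attach at lengths (49/4, -1/4); label the merged cluster BC
  updated: d(BC,T)=19, d(BC,Z)=17/2
iteration 2: select BC,T (d=19, Q=-59/2); attach at lengths (51/4, 25/4); label the merged cluster BCT
  updated: d(BCT,Z)=-17/4
iteration 3: select BCT,Z (d=-17/4); attach at lengths (-17/8, -17/8); label the merged cluster BCTZ
final tree: (((B:49/4,C:-1/4):51/4,T:25/4):-17/8,Z:-17/8)
total length: 107/4

49/4,-1/4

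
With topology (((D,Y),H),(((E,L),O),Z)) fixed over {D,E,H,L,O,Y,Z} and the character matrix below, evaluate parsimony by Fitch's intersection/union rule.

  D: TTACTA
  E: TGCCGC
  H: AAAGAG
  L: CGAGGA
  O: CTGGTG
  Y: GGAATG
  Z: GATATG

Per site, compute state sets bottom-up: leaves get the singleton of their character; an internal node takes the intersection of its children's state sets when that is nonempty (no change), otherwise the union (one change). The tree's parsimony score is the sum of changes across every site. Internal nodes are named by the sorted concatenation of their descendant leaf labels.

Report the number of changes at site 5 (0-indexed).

3

site 0, node DY: D={T} ∪ Y={G} → {G,T} (+1)
site 0, node DHY: DY={G,T} ∪ H={A} → {A,G,T} (+1)
site 0, node EL: E={T} ∪ L={C} → {C,T} (+1)
site 0, node ELO: EL={C,T} ∩ O={C} → {C} (+0)
site 0, node ELOZ: ELO={C} ∪ Z={G} → {C,G} (+1)
site 0, node DEHLOYZ: DHY={A,G,T} ∩ ELOZ={C,G} → {G} (+0)
site 1, node DY: D={T} ∪ Y={G} → {G,T} (+1)
site 1, node DHY: DY={G,T} ∪ H={A} → {A,G,T} (+1)
site 1, node EL: E={G} ∩ L={G} → {G} (+0)
site 1, node ELO: EL={G} ∪ O={T} → {G,T} (+1)
site 1, node ELOZ: ELO={G,T} ∪ Z={A} → {A,G,T} (+1)
site 1, node DEHLOYZ: DHY={A,G,T} ∩ ELOZ={A,G,T} → {A,G,T} (+0)
site 2, node DY: D={A} ∩ Y={A} → {A} (+0)
site 2, node DHY: DY={A} ∩ H={A} → {A} (+0)
site 2, node EL: E={C} ∪ L={A} → {A,C} (+1)
site 2, node ELO: EL={A,C} ∪ O={G} → {A,C,G} (+1)
site 2, node ELOZ: ELO={A,C,G} ∪ Z={T} → {A,C,G,T} (+1)
site 2, node DEHLOYZ: DHY={A} ∩ ELOZ={A,C,G,T} → {A} (+0)
site 3, node DY: D={C} ∪ Y={A} → {A,C} (+1)
site 3, node DHY: DY={A,C} ∪ H={G} → {A,C,G} (+1)
site 3, node EL: E={C} ∪ L={G} → {C,G} (+1)
site 3, node ELO: EL={C,G} ∩ O={G} → {G} (+0)
site 3, node ELOZ: ELO={G} ∪ Z={A} → {A,G} (+1)
site 3, node DEHLOYZ: DHY={A,C,G} ∩ ELOZ={A,G} → {A,G} (+0)
site 4, node DY: D={T} ∩ Y={T} → {T} (+0)
site 4, node DHY: DY={T} ∪ H={A} → {A,T} (+1)
site 4, node EL: E={G} ∩ L={G} → {G} (+0)
site 4, node ELO: EL={G} ∪ O={T} → {G,T} (+1)
site 4, node ELOZ: ELO={G,T} ∩ Z={T} → {T} (+0)
site 4, node DEHLOYZ: DHY={A,T} ∩ ELOZ={T} → {T} (+0)
site 5, node DY: D={A} ∪ Y={G} → {A,G} (+1)
site 5, node DHY: DY={A,G} ∩ H={G} → {G} (+0)
site 5, node EL: E={C} ∪ L={A} → {A,C} (+1)
site 5, node ELO: EL={A,C} ∪ O={G} → {A,C,G} (+1)
site 5, node ELOZ: ELO={A,C,G} ∩ Z={G} → {G} (+0)
site 5, node DEHLOYZ: DHY={G} ∩ ELOZ={G} → {G} (+0)
per-site changes: [4, 4, 3, 4, 2, 3]; total = 20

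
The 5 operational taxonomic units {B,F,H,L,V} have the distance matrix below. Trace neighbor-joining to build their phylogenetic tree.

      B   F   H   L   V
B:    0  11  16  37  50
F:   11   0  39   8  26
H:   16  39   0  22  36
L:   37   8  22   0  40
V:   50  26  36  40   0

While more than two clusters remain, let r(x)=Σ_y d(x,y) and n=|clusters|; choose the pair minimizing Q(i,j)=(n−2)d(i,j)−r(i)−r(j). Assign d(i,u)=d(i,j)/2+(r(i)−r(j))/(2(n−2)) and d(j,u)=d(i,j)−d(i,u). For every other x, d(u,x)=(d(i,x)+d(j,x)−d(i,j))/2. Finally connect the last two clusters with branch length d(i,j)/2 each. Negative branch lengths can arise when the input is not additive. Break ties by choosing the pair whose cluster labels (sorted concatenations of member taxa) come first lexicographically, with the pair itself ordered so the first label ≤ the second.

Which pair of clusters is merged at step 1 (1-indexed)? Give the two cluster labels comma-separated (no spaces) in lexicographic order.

1. join B+H (d=16, Q=-179) ⇒ BH; edges |B|=49/6, |H|=47/6
  updated: d(BH,F)=17, d(BH,L)=43/2, d(BH,V)=35
2. join BH+V (d=35, Q=-209/2) ⇒ BHV; edges |BH|=85/8, |V|=195/8
  updated: d(BHV,F)=4, d(BHV,L)=53/4
3. join BHV+F (d=4, Q=-101/4) ⇒ BFHV; edges |BHV|=37/8, |F|=-5/8
  updated: d(BFHV,L)=69/8
4. join BFHV+L (d=69/8) ⇒ BFHLV; edges |BFHV|=69/16, |L|=69/16
final tree: ((((B:49/6,H:47/6):85/8,V:195/8):37/8,F:-5/8):69/16,L:69/16)
total length: 509/8

B,H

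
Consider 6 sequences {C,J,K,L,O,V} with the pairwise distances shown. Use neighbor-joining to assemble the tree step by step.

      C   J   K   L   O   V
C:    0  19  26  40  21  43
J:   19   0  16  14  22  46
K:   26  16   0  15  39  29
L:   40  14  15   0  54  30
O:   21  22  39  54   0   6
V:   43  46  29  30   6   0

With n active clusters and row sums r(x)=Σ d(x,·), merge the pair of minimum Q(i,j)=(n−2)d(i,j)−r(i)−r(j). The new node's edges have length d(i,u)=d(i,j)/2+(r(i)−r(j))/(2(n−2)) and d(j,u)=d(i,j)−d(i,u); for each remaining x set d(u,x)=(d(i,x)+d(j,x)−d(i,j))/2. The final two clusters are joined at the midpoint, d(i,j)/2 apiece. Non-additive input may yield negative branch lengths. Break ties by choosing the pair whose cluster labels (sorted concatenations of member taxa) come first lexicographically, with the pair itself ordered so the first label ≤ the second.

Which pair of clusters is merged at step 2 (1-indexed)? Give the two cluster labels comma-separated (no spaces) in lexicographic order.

C,OV

step 1: merge (O,V) at d=6, Q=-272; branch lengths O→3/2, V→9/2; new cluster OV
  updated: d(C,OV)=29, d(J,OV)=31, d(K,OV)=31, d(L,OV)=39
step 2: merge (C,OV) at d=29, Q=-157; branch lengths C→71/6, OV→103/6; new cluster COV
  updated: d(COV,J)=21/2, d(COV,K)=14, d(COV,L)=25
step 3: merge (COV,J) at d=21/2, Q=-69; branch lengths COV→15/2, J→3; new cluster CJOV
  updated: d(CJOV,K)=39/4, d(CJOV,L)=57/4
step 4: merge (CJOV,K) at d=39/4, Q=-39; branch lengths CJOV→9/2, K→21/4; new cluster CJKOV
  updated: d(CJKOV,L)=39/4
step 5: merge (CJKOV,L) at d=39/4; branch lengths CJKOV→39/8, L→39/8; new cluster CJKLOV
final tree: ((((C:71/6,(O:3/2,V:9/2):103/6):15/2,J:3):9/2,K:21/4):39/8,L:39/8)
total length: 65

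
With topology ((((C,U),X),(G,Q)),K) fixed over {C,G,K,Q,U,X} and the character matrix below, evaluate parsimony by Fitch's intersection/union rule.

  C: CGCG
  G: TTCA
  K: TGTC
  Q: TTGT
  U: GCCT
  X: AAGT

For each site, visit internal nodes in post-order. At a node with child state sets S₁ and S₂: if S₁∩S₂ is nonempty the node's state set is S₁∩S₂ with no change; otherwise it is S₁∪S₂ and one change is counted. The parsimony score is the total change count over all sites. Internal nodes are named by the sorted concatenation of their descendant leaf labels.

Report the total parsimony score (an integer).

CU@0: {C} ∪ {G} = {C,G} (union, +1)
CUX@0: {C,G} ∪ {A} = {A,C,G} (union, +1)
GQ@0: {T} ∩ {T} = {T} (intersection, +0)
CGQUX@0: {A,C,G} ∪ {T} = {A,C,G,T} (union, +1)
CGKQUX@0: {A,C,G,T} ∩ {T} = {T} (intersection, +0)
CU@1: {G} ∪ {C} = {C,G} (union, +1)
CUX@1: {C,G} ∪ {A} = {A,C,G} (union, +1)
GQ@1: {T} ∩ {T} = {T} (intersection, +0)
CGQUX@1: {A,C,G} ∪ {T} = {A,C,G,T} (union, +1)
CGKQUX@1: {A,C,G,T} ∩ {G} = {G} (intersection, +0)
CU@2: {C} ∩ {C} = {C} (intersection, +0)
CUX@2: {C} ∪ {G} = {C,G} (union, +1)
GQ@2: {C} ∪ {G} = {C,G} (union, +1)
CGQUX@2: {C,G} ∩ {C,G} = {C,G} (intersection, +0)
CGKQUX@2: {C,G} ∪ {T} = {C,G,T} (union, +1)
CU@3: {G} ∪ {T} = {G,T} (union, +1)
CUX@3: {G,T} ∩ {T} = {T} (intersection, +0)
GQ@3: {A} ∪ {T} = {A,T} (union, +1)
CGQUX@3: {T} ∩ {A,T} = {T} (intersection, +0)
CGKQUX@3: {T} ∪ {C} = {C,T} (union, +1)
per-site changes: [3, 3, 3, 3]; total = 12

12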